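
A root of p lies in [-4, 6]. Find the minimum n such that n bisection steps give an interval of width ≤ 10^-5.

20

Width after n steps is 10/2^n. Need 2^n ≥ 10/10^-5 = 1000000.
2^19 = 524288 < 1000000 ≤ 2^20 = 1048576, so n = 20.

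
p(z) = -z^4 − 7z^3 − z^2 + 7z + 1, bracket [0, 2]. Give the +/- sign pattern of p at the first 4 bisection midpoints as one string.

-+++

midpoint 1: p = -1 < 0 → [0, 1]
midpoint 0.5: p = 3.3125 > 0 → [0.5, 1]
midpoint 0.75: p = 2.417969 > 0 → [0.75, 1]
midpoint 0.875: p = 1.0837 > 0 → [0.875, 1]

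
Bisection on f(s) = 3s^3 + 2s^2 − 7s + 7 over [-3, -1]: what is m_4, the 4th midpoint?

m = -2, f(m) = 5 (+); new bracket [-3, -2]
m = -2.5, f(m) = -9.875 (−); new bracket [-2.5, -2]
m = -2.25, f(m) = -1.296875 (−); new bracket [-2.25, -2]
m = -2.125, f(m) = 2.1191 (+); new bracket [-2.25, -2.125]

-2.125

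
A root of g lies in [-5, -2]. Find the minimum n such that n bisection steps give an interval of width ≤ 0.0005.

Width after n steps is 3/2^n. Need 2^n ≥ 3/0.0005 = 6000.
2^12 = 4096 < 6000 ≤ 2^13 = 8192, so n = 13.

13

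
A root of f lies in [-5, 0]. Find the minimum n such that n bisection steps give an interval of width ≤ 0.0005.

Width after n steps is 5/2^n. Need 2^n ≥ 5/0.0005 = 10000.
2^13 = 8192 < 10000 ≤ 2^14 = 16384, so n = 14.

14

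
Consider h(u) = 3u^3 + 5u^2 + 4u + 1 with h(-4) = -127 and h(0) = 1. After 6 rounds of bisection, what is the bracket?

m = -2, h(m) = -11 (−); new bracket [-2, 0]
m = -1, h(m) = -1 (−); new bracket [-1, 0]
m = -0.5, h(m) = -0.125 (−); new bracket [-0.5, 0]
m = -0.25, h(m) = 0.2656 (+); new bracket [-0.5, -0.25]
m = -0.375, h(m) = 0.0449 (+); new bracket [-0.5, -0.375]
m = -0.4375, h(m) = -0.0442 (−); new bracket [-0.4375, -0.375]

[-0.4375, -0.375]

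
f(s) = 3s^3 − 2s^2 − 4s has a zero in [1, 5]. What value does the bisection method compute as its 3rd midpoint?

m = 3, f(m) = 51 (+); new bracket [1, 3]
m = 2, f(m) = 8 (+); new bracket [1, 2]
m = 1.5, f(m) = -0.375 (−); new bracket [1.5, 2]

1.5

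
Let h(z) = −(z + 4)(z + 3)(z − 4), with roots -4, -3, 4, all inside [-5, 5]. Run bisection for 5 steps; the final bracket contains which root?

4

z = 0 gives h = 48, positive; keep [0, 5]
z = 2.5 gives h = 53.625, positive; keep [2.5, 5]
z = 3.75 gives h = 13.078125, positive; keep [3.75, 5]
z = 4.375 gives h = -23.1621, negative; keep [3.75, 4.375]
z = 4.0625 gives h = -3.5588, negative; keep [3.75, 4.0625]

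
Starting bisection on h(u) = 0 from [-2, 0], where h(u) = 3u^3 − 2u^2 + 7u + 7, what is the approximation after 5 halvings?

midpoint -1: h = -5 < 0 → [-1, 0]
midpoint -0.5: h = 2.625 > 0 → [-1, -0.5]
midpoint -0.75: h = -0.640625 < 0 → [-0.75, -0.5]
midpoint -0.625: h = 1.1113 > 0 → [-0.75, -0.625]
midpoint -0.6875: h = 0.2673 > 0 → [-0.75, -0.6875]

-0.6875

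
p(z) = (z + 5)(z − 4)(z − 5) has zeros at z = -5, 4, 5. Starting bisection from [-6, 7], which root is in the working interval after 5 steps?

-5

z = 0.5 gives p = 86.625, positive; keep [-6, 0.5]
z = -2.75 gives p = 117.703125, positive; keep [-6, -2.75]
z = -4.375 gives p = 49.072266, positive; keep [-6, -4.375]
z = -5.1875 gives p = -17.5496, negative; keep [-5.1875, -4.375]
z = -4.78125 gives p = 18.7888, positive; keep [-5.1875, -4.78125]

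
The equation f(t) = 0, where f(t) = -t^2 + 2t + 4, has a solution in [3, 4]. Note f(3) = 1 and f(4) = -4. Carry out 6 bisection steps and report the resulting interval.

[3.234375, 3.25]

midpoint 3.5: f = -1.25 < 0 → [3, 3.5]
midpoint 3.25: f = -0.0625 < 0 → [3, 3.25]
midpoint 3.125: f = 0.484375 > 0 → [3.125, 3.25]
midpoint 3.1875: f = 0.2148 > 0 → [3.1875, 3.25]
midpoint 3.21875: f = 0.0771 > 0 → [3.21875, 3.25]
midpoint 3.234375: f = 0.0076 > 0 → [3.234375, 3.25]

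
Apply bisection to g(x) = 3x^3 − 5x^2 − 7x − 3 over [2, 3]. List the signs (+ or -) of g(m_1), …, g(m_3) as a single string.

-+-

x = 2.5 gives g = -4.875, negative; keep [2.5, 3]
x = 2.75 gives g = 2.328125, positive; keep [2.5, 2.75]
x = 2.625 gives g = -1.564453, negative; keep [2.625, 2.75]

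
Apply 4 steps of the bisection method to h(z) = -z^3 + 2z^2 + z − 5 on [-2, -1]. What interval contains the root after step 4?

z = -1.5 gives h = 1.375, positive; keep [-1.5, -1]
z = -1.25 gives h = -1.171875, negative; keep [-1.5, -1.25]
z = -1.375 gives h = 0.005859, positive; keep [-1.375, -1.25]
z = -1.3125 gives h = -0.6062, negative; keep [-1.375, -1.3125]

[-1.375, -1.3125]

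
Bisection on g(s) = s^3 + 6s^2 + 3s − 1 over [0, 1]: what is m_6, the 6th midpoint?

m = 0.5, g(m) = 2.125 (+); new bracket [0, 0.5]
m = 0.25, g(m) = 0.140625 (+); new bracket [0, 0.25]
m = 0.125, g(m) = -0.529297 (−); new bracket [0.125, 0.25]
m = 0.1875, g(m) = -0.22 (−); new bracket [0.1875, 0.25]
m = 0.21875, g(m) = -0.0462 (−); new bracket [0.21875, 0.25]
m = 0.234375, g(m) = 0.0456 (+); new bracket [0.21875, 0.234375]

0.234375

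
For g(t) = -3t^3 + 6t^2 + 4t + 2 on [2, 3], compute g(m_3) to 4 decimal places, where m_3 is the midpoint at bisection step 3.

-0.4199

t = 2.5 gives g = 2.625, positive; keep [2.5, 3]
t = 2.75 gives g = -4.015625, negative; keep [2.5, 2.75]
t = 2.625 gives g = -0.419922, negative; keep [2.5, 2.625]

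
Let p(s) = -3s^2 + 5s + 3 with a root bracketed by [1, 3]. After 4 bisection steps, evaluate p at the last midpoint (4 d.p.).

s = 2 gives p = 1, positive; keep [2, 3]
s = 2.5 gives p = -3.25, negative; keep [2, 2.5]
s = 2.25 gives p = -0.9375, negative; keep [2, 2.25]
s = 2.125 gives p = 0.0781, positive; keep [2.125, 2.25]

0.0781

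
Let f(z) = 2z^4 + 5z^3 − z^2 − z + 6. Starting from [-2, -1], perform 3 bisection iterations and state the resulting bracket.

m = -1.5, f(m) = -1.5 (−); new bracket [-1.5, -1]
m = -1.25, f(m) = 0.804688 (+); new bracket [-1.5, -1.25]
m = -1.375, f(m) = -0.364746 (−); new bracket [-1.375, -1.25]

[-1.375, -1.25]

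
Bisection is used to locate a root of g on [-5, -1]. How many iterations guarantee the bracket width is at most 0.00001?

19

Width after n steps is 4/2^n. Need 2^n ≥ 4/0.00001 = 400000.
2^18 = 262144 < 400000 ≤ 2^19 = 524288, so n = 19.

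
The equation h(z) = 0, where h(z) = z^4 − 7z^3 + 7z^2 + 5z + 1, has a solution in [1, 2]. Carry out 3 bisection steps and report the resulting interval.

h(1.5) = 5.6875 > 0, so the root lies in [1.5, 2]
h(1.75) = 3.050781 > 0, so the root lies in [1.75, 2]
h(1.875) = 1.201416 > 0, so the root lies in [1.875, 2]

[1.875, 2]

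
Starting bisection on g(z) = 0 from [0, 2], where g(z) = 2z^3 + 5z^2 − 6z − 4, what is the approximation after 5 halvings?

z = 1 gives g = -3, negative; keep [1, 2]
z = 1.5 gives g = 5, positive; keep [1, 1.5]
z = 1.25 gives g = 0.21875, positive; keep [1, 1.25]
z = 1.125 gives g = -1.5742, negative; keep [1.125, 1.25]
z = 1.1875 gives g = -0.7251, negative; keep [1.1875, 1.25]

1.1875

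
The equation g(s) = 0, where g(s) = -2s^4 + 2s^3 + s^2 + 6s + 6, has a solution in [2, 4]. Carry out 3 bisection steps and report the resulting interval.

[2, 2.25]

s = 3 gives g = -75, negative; keep [2, 3]
s = 2.5 gives g = -19.625, negative; keep [2, 2.5]
s = 2.25 gives g = -3.914062, negative; keep [2, 2.25]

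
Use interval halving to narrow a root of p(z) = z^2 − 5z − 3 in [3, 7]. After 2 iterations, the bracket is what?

[5, 6]

z = 5 gives p = -3, negative; keep [5, 7]
z = 6 gives p = 3, positive; keep [5, 6]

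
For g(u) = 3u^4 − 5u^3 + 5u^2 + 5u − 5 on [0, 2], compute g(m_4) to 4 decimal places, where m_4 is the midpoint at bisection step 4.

-0.6848

g(1) = 3 > 0, so the root lies in [0, 1]
g(0.5) = -1.6875 < 0, so the root lies in [0.5, 1]
g(0.75) = 0.402344 > 0, so the root lies in [0.5, 0.75]
g(0.625) = -0.6848 < 0, so the root lies in [0.625, 0.75]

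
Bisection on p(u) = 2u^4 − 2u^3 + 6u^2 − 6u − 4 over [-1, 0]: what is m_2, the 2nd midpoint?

u = -0.5 gives p = 0.875, positive; keep [-0.5, 0]
u = -0.25 gives p = -2.085938, negative; keep [-0.5, -0.25]

-0.25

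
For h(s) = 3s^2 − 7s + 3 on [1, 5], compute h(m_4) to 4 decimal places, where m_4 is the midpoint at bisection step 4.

h(3) = 9 > 0, so the root lies in [1, 3]
h(2) = 1 > 0, so the root lies in [1, 2]
h(1.5) = -0.75 < 0, so the root lies in [1.5, 2]
h(1.75) = -0.0625 < 0, so the root lies in [1.75, 2]

-0.0625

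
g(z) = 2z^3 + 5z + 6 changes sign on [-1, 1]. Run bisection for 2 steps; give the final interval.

[-1, -0.5]

g(0) = 6 > 0, so the root lies in [-1, 0]
g(-0.5) = 3.25 > 0, so the root lies in [-1, -0.5]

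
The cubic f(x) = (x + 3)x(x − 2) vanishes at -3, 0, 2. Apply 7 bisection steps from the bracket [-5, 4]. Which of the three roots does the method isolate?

-3

f(-0.5) = 3.125 > 0, so the root lies in [-5, -0.5]
f(-2.75) = 3.265625 > 0, so the root lies in [-5, -2.75]
f(-3.875) = -19.919922 < 0, so the root lies in [-3.875, -2.75]
f(-3.3125) = -5.4993 < 0, so the root lies in [-3.3125, -2.75]
f(-3.03125) = -0.4766 < 0, so the root lies in [-3.03125, -2.75]
f(-2.890625) = 1.5462 > 0, so the root lies in [-3.03125, -2.890625]
f(-2.9609375) = 0.5738 > 0, so the root lies in [-3.03125, -2.9609375]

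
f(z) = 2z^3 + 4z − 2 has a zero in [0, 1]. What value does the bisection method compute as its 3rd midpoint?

z = 0.5 gives f = 0.25, positive; keep [0, 0.5]
z = 0.25 gives f = -0.96875, negative; keep [0.25, 0.5]
z = 0.375 gives f = -0.394531, negative; keep [0.375, 0.5]

0.375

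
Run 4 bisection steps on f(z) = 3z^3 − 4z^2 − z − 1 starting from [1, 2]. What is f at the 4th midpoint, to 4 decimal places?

z = 1.5 gives f = -1.375, negative; keep [1.5, 2]
z = 1.75 gives f = 1.078125, positive; keep [1.5, 1.75]
z = 1.625 gives f = -0.314453, negative; keep [1.625, 1.75]
z = 1.6875 gives f = 0.3381, positive; keep [1.625, 1.6875]

0.3381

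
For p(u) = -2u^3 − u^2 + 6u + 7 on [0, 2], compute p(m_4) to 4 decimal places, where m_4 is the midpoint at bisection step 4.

m = 1, p(m) = 10 (+); new bracket [1, 2]
m = 1.5, p(m) = 7 (+); new bracket [1.5, 2]
m = 1.75, p(m) = 3.71875 (+); new bracket [1.75, 2]
m = 1.875, p(m) = 1.5508 (+); new bracket [1.875, 2]

1.5508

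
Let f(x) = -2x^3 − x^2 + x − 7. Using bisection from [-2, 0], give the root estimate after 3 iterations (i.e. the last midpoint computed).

-1.75

f(-1) = -7 < 0, so the root lies in [-2, -1]
f(-1.5) = -4 < 0, so the root lies in [-2, -1.5]
f(-1.75) = -1.09375 < 0, so the root lies in [-2, -1.75]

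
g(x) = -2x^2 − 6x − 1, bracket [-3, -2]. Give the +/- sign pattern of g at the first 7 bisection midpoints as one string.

++-+--+

x = -2.5 gives g = 1.5, positive; keep [-3, -2.5]
x = -2.75 gives g = 0.375, positive; keep [-3, -2.75]
x = -2.875 gives g = -0.28125, negative; keep [-2.875, -2.75]
x = -2.8125 gives g = 0.0547, positive; keep [-2.875, -2.8125]
x = -2.84375 gives g = -0.1113, negative; keep [-2.84375, -2.8125]
x = -2.828125 gives g = -0.0278, negative; keep [-2.828125, -2.8125]
x = -2.8203125 gives g = 0.0135, positive; keep [-2.828125, -2.8203125]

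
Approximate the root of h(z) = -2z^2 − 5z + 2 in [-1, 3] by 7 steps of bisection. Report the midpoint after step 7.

h(1) = -5 < 0, so the root lies in [-1, 1]
h(0) = 2 > 0, so the root lies in [0, 1]
h(0.5) = -1 < 0, so the root lies in [0, 0.5]
h(0.25) = 0.625 > 0, so the root lies in [0.25, 0.5]
h(0.375) = -0.1562 < 0, so the root lies in [0.25, 0.375]
h(0.3125) = 0.2422 > 0, so the root lies in [0.3125, 0.375]
h(0.34375) = 0.0449 > 0, so the root lies in [0.34375, 0.375]

0.34375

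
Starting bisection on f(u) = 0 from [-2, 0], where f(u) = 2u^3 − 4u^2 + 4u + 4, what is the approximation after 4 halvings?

-0.625

u = -1 gives f = -6, negative; keep [-1, 0]
u = -0.5 gives f = 0.75, positive; keep [-1, -0.5]
u = -0.75 gives f = -2.09375, negative; keep [-0.75, -0.5]
u = -0.625 gives f = -0.5508, negative; keep [-0.625, -0.5]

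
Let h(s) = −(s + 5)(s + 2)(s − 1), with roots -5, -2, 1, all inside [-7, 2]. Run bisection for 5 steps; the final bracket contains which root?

-5

m = -2.5, h(m) = -4.375 (−); new bracket [-7, -2.5]
m = -4.75, h(m) = -3.953125 (−); new bracket [-7, -4.75]
m = -5.875, h(m) = 23.310547 (+); new bracket [-5.875, -4.75]
m = -5.3125, h(m) = 6.5344 (+); new bracket [-5.3125, -4.75]
m = -5.03125, h(m) = 0.5713 (+); new bracket [-5.03125, -4.75]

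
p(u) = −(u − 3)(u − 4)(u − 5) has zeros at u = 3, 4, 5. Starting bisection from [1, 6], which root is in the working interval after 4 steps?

3

p(3.5) = -0.375 < 0, so the root lies in [1, 3.5]
p(2.25) = 3.609375 > 0, so the root lies in [2.25, 3.5]
p(2.875) = 0.298828 > 0, so the root lies in [2.875, 3.5]
p(3.1875) = -0.2761 < 0, so the root lies in [2.875, 3.1875]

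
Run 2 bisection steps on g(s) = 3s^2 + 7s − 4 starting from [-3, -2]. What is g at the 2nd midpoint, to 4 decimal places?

-0.5625

s = -2.5 gives g = -2.75, negative; keep [-3, -2.5]
s = -2.75 gives g = -0.5625, negative; keep [-3, -2.75]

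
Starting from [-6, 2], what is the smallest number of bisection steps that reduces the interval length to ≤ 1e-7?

27

Width after n steps is 8/2^n. Need 2^n ≥ 8/1e-7 = 80000000.
2^26 = 67108864 < 80000000 ≤ 2^27 = 134217728, so n = 27.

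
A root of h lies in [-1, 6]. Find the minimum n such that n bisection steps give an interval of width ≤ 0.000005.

21

Width after n steps is 7/2^n. Need 2^n ≥ 7/0.000005 = 1400000.
2^20 = 1048576 < 1400000 ≤ 2^21 = 2097152, so n = 21.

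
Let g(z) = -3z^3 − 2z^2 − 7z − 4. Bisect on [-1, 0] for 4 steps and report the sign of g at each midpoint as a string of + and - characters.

m = -0.5, g(m) = -0.625 (−); new bracket [-1, -0.5]
m = -0.75, g(m) = 1.390625 (+); new bracket [-0.75, -0.5]
m = -0.625, g(m) = 0.326172 (+); new bracket [-0.625, -0.5]
m = -0.5625, g(m) = -0.1614 (−); new bracket [-0.625, -0.5625]

-++-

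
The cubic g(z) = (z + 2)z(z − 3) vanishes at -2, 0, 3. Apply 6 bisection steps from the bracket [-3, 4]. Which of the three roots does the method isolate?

z = 0.5 gives g = -3.125, negative; keep [0.5, 4]
z = 2.25 gives g = -7.171875, negative; keep [2.25, 4]
z = 3.125 gives g = 2.001953, positive; keep [2.25, 3.125]
z = 2.6875 gives g = -3.9368, negative; keep [2.6875, 3.125]
z = 2.90625 gives g = -1.3368, negative; keep [2.90625, 3.125]
z = 3.015625 gives g = 0.2363, positive; keep [2.90625, 3.015625]

3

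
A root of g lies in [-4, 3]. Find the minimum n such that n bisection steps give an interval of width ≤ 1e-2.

10

Width after n steps is 7/2^n. Need 2^n ≥ 7/1e-2 = 700.
2^9 = 512 < 700 ≤ 2^10 = 1024, so n = 10.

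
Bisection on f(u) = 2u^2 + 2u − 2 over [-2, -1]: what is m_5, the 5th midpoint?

m = -1.5, f(m) = -0.5 (−); new bracket [-2, -1.5]
m = -1.75, f(m) = 0.625 (+); new bracket [-1.75, -1.5]
m = -1.625, f(m) = 0.03125 (+); new bracket [-1.625, -1.5]
m = -1.5625, f(m) = -0.2422 (−); new bracket [-1.625, -1.5625]
m = -1.59375, f(m) = -0.1074 (−); new bracket [-1.625, -1.59375]

-1.59375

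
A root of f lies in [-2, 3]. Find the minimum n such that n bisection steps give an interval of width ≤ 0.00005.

Width after n steps is 5/2^n. Need 2^n ≥ 5/0.00005 = 100000.
2^16 = 65536 < 100000 ≤ 2^17 = 131072, so n = 17.

17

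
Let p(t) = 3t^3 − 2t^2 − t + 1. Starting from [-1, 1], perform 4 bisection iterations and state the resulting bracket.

[-0.75, -0.625]

p(0) = 1 > 0, so the root lies in [-1, 0]
p(-0.5) = 0.625 > 0, so the root lies in [-1, -0.5]
p(-0.75) = -0.640625 < 0, so the root lies in [-0.75, -0.5]
p(-0.625) = 0.1113 > 0, so the root lies in [-0.75, -0.625]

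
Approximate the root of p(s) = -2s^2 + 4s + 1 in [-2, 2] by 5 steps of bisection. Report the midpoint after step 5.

p(0) = 1 > 0, so the root lies in [-2, 0]
p(-1) = -5 < 0, so the root lies in [-1, 0]
p(-0.5) = -1.5 < 0, so the root lies in [-0.5, 0]
p(-0.25) = -0.125 < 0, so the root lies in [-0.25, 0]
p(-0.125) = 0.4688 > 0, so the root lies in [-0.25, -0.125]

-0.125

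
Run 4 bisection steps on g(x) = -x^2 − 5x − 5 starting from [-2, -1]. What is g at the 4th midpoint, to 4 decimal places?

0.1211

midpoint -1.5: g = 0.25 > 0 → [-1.5, -1]
midpoint -1.25: g = -0.3125 < 0 → [-1.5, -1.25]
midpoint -1.375: g = -0.015625 < 0 → [-1.5, -1.375]
midpoint -1.4375: g = 0.1211 > 0 → [-1.4375, -1.375]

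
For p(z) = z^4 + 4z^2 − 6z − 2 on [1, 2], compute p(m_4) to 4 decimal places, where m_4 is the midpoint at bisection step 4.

-0.0168

z = 1.5 gives p = 3.0625, positive; keep [1, 1.5]
z = 1.25 gives p = -0.808594, negative; keep [1.25, 1.5]
z = 1.375 gives p = 0.886963, positive; keep [1.25, 1.375]
z = 1.3125 gives p = -0.0168, negative; keep [1.3125, 1.375]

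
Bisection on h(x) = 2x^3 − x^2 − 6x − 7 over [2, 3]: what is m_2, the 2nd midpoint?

midpoint 2.5: h = 3 > 0 → [2, 2.5]
midpoint 2.25: h = -2.78125 < 0 → [2.25, 2.5]

2.25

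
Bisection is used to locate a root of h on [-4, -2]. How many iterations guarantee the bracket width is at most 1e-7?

25

Width after n steps is 2/2^n. Need 2^n ≥ 2/1e-7 = 20000000.
2^24 = 16777216 < 20000000 ≤ 2^25 = 33554432, so n = 25.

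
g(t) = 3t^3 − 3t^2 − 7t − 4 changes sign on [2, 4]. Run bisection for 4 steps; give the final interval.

m = 3, g(m) = 29 (+); new bracket [2, 3]
m = 2.5, g(m) = 6.625 (+); new bracket [2, 2.5]
m = 2.25, g(m) = -0.765625 (−); new bracket [2.25, 2.5]
m = 2.375, g(m) = 2.6426 (+); new bracket [2.25, 2.375]

[2.25, 2.375]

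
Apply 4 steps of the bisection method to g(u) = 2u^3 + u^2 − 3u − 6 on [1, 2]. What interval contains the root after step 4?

m = 1.5, g(m) = -1.5 (−); new bracket [1.5, 2]
m = 1.75, g(m) = 2.53125 (+); new bracket [1.5, 1.75]
m = 1.625, g(m) = 0.347656 (+); new bracket [1.5, 1.625]
m = 1.5625, g(m) = -0.6167 (−); new bracket [1.5625, 1.625]

[1.5625, 1.625]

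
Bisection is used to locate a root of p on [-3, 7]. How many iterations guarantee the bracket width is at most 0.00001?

Width after n steps is 10/2^n. Need 2^n ≥ 10/0.00001 = 1000000.
2^19 = 524288 < 1000000 ≤ 2^20 = 1048576, so n = 20.

20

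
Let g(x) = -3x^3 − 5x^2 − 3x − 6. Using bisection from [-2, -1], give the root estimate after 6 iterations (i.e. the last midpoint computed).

-1.734375

x = -1.5 gives g = -2.625, negative; keep [-2, -1.5]
x = -1.75 gives g = 0.015625, positive; keep [-1.75, -1.5]
x = -1.625 gives g = -1.455078, negative; keep [-1.75, -1.625]
x = -1.6875 gives g = -0.7595, negative; keep [-1.75, -1.6875]
x = -1.71875 gives g = -0.3822, negative; keep [-1.75, -1.71875]
x = -1.734375 gives g = -0.1859, negative; keep [-1.75, -1.734375]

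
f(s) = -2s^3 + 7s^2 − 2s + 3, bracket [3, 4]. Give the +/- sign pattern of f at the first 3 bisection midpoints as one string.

-+-

m = 3.5, f(m) = -4 (−); new bracket [3, 3.5]
m = 3.25, f(m) = 1.78125 (+); new bracket [3.25, 3.5]
m = 3.375, f(m) = -0.902344 (−); new bracket [3.25, 3.375]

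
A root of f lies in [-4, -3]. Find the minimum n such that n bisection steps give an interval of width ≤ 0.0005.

11

Width after n steps is 1/2^n. Need 2^n ≥ 1/0.0005 = 2000.
2^10 = 1024 < 2000 ≤ 2^11 = 2048, so n = 11.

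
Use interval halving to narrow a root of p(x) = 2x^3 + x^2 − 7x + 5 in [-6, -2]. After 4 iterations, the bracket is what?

[-2.5, -2.25]

midpoint -4: p = -79 < 0 → [-4, -2]
midpoint -3: p = -19 < 0 → [-3, -2]
midpoint -2.5: p = -2.5 < 0 → [-2.5, -2]
midpoint -2.25: p = 3.0312 > 0 → [-2.5, -2.25]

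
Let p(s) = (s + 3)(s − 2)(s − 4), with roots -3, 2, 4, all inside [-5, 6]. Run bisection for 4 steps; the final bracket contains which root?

-3

m = 0.5, p(m) = 18.375 (+); new bracket [-5, 0.5]
m = -2.25, p(m) = 19.921875 (+); new bracket [-5, -2.25]
m = -3.625, p(m) = -26.806641 (−); new bracket [-3.625, -2.25]
m = -2.9375, p(m) = 2.1409 (+); new bracket [-3.625, -2.9375]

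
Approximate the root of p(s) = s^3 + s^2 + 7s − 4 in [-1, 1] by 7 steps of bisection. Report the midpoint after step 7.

midpoint 0: p = -4 < 0 → [0, 1]
midpoint 0.5: p = -0.125 < 0 → [0.5, 1]
midpoint 0.75: p = 2.234375 > 0 → [0.5, 0.75]
midpoint 0.625: p = 1.0098 > 0 → [0.5, 0.625]
midpoint 0.5625: p = 0.4319 > 0 → [0.5, 0.5625]
midpoint 0.53125: p = 0.1509 > 0 → [0.5, 0.53125]
midpoint 0.515625: p = 0.0123 > 0 → [0.5, 0.515625]

0.515625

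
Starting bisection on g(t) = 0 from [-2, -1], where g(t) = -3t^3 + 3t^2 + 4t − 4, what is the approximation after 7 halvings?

-1.1484375

midpoint -1.5: g = 6.875 > 0 → [-1.5, -1]
midpoint -1.25: g = 1.546875 > 0 → [-1.25, -1]
midpoint -1.125: g = -0.431641 < 0 → [-1.25, -1.125]
midpoint -1.1875: g = 0.5042 > 0 → [-1.1875, -1.125]
midpoint -1.15625: g = 0.0232 > 0 → [-1.15625, -1.125]
midpoint -1.140625: g = -0.2075 < 0 → [-1.15625, -1.140625]
midpoint -1.1484375: g = -0.093 < 0 → [-1.15625, -1.1484375]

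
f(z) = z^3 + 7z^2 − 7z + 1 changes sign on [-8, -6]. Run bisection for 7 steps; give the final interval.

m = -7, f(m) = 50 (+); new bracket [-8, -7]
m = -7.5, f(m) = 25.375 (+); new bracket [-8, -7.5]
m = -7.75, f(m) = 10.203125 (+); new bracket [-8, -7.75]
m = -7.875, f(m) = 1.8613 (+); new bracket [-8, -7.875]
m = -7.9375, f(m) = -2.5037 (−); new bracket [-7.9375, -7.875]
m = -7.90625, f(m) = -0.3048 (−); new bracket [-7.90625, -7.875]
m = -7.890625, f(m) = 0.7823 (+); new bracket [-7.90625, -7.890625]

[-7.90625, -7.890625]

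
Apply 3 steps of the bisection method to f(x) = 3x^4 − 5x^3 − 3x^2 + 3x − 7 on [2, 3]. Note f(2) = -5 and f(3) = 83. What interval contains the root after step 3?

m = 2.5, f(m) = 20.8125 (+); new bracket [2, 2.5]
m = 2.25, f(m) = 4.496094 (+); new bracket [2, 2.25]
m = 2.125, f(m) = -0.977783 (−); new bracket [2.125, 2.25]

[2.125, 2.25]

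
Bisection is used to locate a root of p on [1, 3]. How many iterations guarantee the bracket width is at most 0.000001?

21

Width after n steps is 2/2^n. Need 2^n ≥ 2/0.000001 = 2000000.
2^20 = 1048576 < 2000000 ≤ 2^21 = 2097152, so n = 21.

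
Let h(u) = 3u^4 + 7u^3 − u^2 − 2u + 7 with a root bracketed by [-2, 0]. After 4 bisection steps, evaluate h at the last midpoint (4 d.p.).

0.3855

midpoint -1: h = 4 > 0 → [-2, -1]
midpoint -1.5: h = -0.6875 < 0 → [-1.5, -1]
midpoint -1.25: h = 1.589844 > 0 → [-1.5, -1.25]
midpoint -1.375: h = 0.3855 > 0 → [-1.5, -1.375]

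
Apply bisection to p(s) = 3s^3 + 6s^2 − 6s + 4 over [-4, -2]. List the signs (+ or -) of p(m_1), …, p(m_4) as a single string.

-++-

m = -3, p(m) = -5 (−); new bracket [-3, -2]
m = -2.5, p(m) = 9.625 (+); new bracket [-3, -2.5]
m = -2.75, p(m) = 3.484375 (+); new bracket [-3, -2.75]
m = -2.875, p(m) = -0.4473 (−); new bracket [-2.875, -2.75]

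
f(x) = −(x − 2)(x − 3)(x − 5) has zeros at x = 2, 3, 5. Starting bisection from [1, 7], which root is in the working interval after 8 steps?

5

f(4) = 2 > 0, so the root lies in [4, 7]
f(5.5) = -4.375 < 0, so the root lies in [4, 5.5]
f(4.75) = 1.203125 > 0, so the root lies in [4.75, 5.5]
f(5.125) = -0.8301 < 0, so the root lies in [4.75, 5.125]
f(4.9375) = 0.3557 > 0, so the root lies in [4.9375, 5.125]
f(5.03125) = -0.1924 < 0, so the root lies in [4.9375, 5.03125]
f(4.984375) = 0.0925 > 0, so the root lies in [4.984375, 5.03125]
f(5.0078125) = -0.0472 < 0, so the root lies in [4.984375, 5.0078125]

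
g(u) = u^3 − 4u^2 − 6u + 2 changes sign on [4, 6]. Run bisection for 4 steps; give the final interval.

u = 5 gives g = -3, negative; keep [5, 6]
u = 5.5 gives g = 14.375, positive; keep [5, 5.5]
u = 5.25 gives g = 4.953125, positive; keep [5, 5.25]
u = 5.125 gives g = 0.7988, positive; keep [5, 5.125]

[5, 5.125]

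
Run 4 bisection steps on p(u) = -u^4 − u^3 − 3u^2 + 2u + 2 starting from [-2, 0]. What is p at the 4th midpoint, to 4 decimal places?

m = -1, p(m) = -3 (−); new bracket [-1, 0]
m = -0.5, p(m) = 0.3125 (+); new bracket [-1, -0.5]
m = -0.75, p(m) = -1.082031 (−); new bracket [-0.75, -0.5]
m = -0.625, p(m) = -0.3303 (−); new bracket [-0.625, -0.5]

-0.3303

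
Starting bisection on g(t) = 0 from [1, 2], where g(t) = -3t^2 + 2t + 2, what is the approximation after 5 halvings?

1.21875

t = 1.5 gives g = -1.75, negative; keep [1, 1.5]
t = 1.25 gives g = -0.1875, negative; keep [1, 1.25]
t = 1.125 gives g = 0.453125, positive; keep [1.125, 1.25]
t = 1.1875 gives g = 0.1445, positive; keep [1.1875, 1.25]
t = 1.21875 gives g = -0.0186, negative; keep [1.1875, 1.21875]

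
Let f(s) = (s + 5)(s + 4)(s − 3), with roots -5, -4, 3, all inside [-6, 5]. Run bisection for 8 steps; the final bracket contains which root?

3

f(-0.5) = -55.125 < 0, so the root lies in [-0.5, 5]
f(2.25) = -33.984375 < 0, so the root lies in [2.25, 5]
f(3.625) = 41.103516 > 0, so the root lies in [2.25, 3.625]
f(2.9375) = -3.4417 < 0, so the root lies in [2.9375, 3.625]
f(3.28125) = 16.9588 > 0, so the root lies in [2.9375, 3.28125]
f(3.109375) = 6.3058 > 0, so the root lies in [2.9375, 3.109375]
f(3.0234375) = 1.3208 > 0, so the root lies in [2.9375, 3.0234375]
f(2.98046875) = -1.088 < 0, so the root lies in [2.98046875, 3.0234375]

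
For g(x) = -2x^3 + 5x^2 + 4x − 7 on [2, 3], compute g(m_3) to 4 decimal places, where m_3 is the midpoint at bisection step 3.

-1.6992

midpoint 2.5: g = 3 > 0 → [2.5, 3]
midpoint 2.75: g = 0.21875 > 0 → [2.75, 3]
midpoint 2.875: g = -1.699219 < 0 → [2.75, 2.875]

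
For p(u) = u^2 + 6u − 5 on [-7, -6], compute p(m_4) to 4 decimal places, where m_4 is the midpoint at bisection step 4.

-0.4023

midpoint -6.5: p = -1.75 < 0 → [-7, -6.5]
midpoint -6.75: p = 0.0625 > 0 → [-6.75, -6.5]
midpoint -6.625: p = -0.859375 < 0 → [-6.75, -6.625]
midpoint -6.6875: p = -0.4023 < 0 → [-6.75, -6.6875]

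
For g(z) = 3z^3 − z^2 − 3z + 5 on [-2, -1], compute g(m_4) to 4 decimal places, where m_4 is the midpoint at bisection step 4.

m = -1.5, g(m) = -2.875 (−); new bracket [-1.5, -1]
m = -1.25, g(m) = 1.328125 (+); new bracket [-1.5, -1.25]
m = -1.375, g(m) = -0.564453 (−); new bracket [-1.375, -1.25]
m = -1.3125, g(m) = 0.4319 (+); new bracket [-1.375, -1.3125]

0.4319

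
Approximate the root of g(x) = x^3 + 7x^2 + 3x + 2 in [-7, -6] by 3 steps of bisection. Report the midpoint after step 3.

-6.625

midpoint -6.5: g = 3.625 > 0 → [-7, -6.5]
midpoint -6.75: g = -6.859375 < 0 → [-6.75, -6.5]
midpoint -6.625: g = -1.416016 < 0 → [-6.625, -6.5]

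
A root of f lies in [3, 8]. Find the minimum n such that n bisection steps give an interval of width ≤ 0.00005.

17

Width after n steps is 5/2^n. Need 2^n ≥ 5/0.00005 = 100000.
2^16 = 65536 < 100000 ≤ 2^17 = 131072, so n = 17.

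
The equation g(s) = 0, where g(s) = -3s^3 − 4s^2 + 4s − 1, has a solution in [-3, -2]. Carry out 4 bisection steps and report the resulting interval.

[-2.0625, -2]

s = -2.5 gives g = 10.875, positive; keep [-2.5, -2]
s = -2.25 gives g = 3.921875, positive; keep [-2.25, -2]
s = -2.125 gives g = 1.224609, positive; keep [-2.125, -2]
s = -2.0625 gives g = 0.0554, positive; keep [-2.0625, -2]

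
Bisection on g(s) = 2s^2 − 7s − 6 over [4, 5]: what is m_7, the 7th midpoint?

m = 4.5, g(m) = 3 (+); new bracket [4, 4.5]
m = 4.25, g(m) = 0.375 (+); new bracket [4, 4.25]
m = 4.125, g(m) = -0.84375 (−); new bracket [4.125, 4.25]
m = 4.1875, g(m) = -0.2422 (−); new bracket [4.1875, 4.25]
m = 4.21875, g(m) = 0.0645 (+); new bracket [4.1875, 4.21875]
m = 4.203125, g(m) = -0.0894 (−); new bracket [4.203125, 4.21875]
m = 4.2109375, g(m) = -0.0126 (−); new bracket [4.2109375, 4.21875]

4.2109375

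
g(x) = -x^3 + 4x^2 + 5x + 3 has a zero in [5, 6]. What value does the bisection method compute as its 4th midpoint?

5.0625

g(5.5) = -14.875 < 0, so the root lies in [5, 5.5]
g(5.25) = -5.203125 < 0, so the root lies in [5, 5.25]
g(5.125) = -0.923828 < 0, so the root lies in [5, 5.125]
g(5.0625) = 1.0818 > 0, so the root lies in [5.0625, 5.125]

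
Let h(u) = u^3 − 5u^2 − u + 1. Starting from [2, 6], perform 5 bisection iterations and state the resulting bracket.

[5.125, 5.25]

m = 4, h(m) = -19 (−); new bracket [4, 6]
m = 5, h(m) = -4 (−); new bracket [5, 6]
m = 5.5, h(m) = 10.625 (+); new bracket [5, 5.5]
m = 5.25, h(m) = 2.6406 (+); new bracket [5, 5.25]
m = 5.125, h(m) = -0.8418 (−); new bracket [5.125, 5.25]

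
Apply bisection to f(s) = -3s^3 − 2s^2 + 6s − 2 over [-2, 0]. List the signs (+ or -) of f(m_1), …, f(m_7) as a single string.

m = -1, f(m) = -7 (−); new bracket [-2, -1]
m = -1.5, f(m) = -5.375 (−); new bracket [-2, -1.5]
m = -1.75, f(m) = -2.546875 (−); new bracket [-2, -1.75]
m = -1.875, f(m) = -0.5059 (−); new bracket [-2, -1.875]
m = -1.9375, f(m) = 0.6868 (+); new bracket [-1.9375, -1.875]
m = -1.90625, f(m) = 0.0757 (+); new bracket [-1.90625, -1.875]
m = -1.890625, f(m) = -0.2188 (−); new bracket [-1.90625, -1.890625]

----++-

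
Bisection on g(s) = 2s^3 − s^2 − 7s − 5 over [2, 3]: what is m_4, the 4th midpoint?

2.4375

s = 2.5 gives g = 2.5, positive; keep [2, 2.5]
s = 2.25 gives g = -3.03125, negative; keep [2.25, 2.5]
s = 2.375 gives g = -0.472656, negative; keep [2.375, 2.5]
s = 2.4375 gives g = 0.9604, positive; keep [2.375, 2.4375]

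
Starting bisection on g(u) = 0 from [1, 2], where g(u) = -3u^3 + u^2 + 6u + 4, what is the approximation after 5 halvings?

1.84375

g(1.5) = 5.125 > 0, so the root lies in [1.5, 2]
g(1.75) = 1.484375 > 0, so the root lies in [1.75, 2]
g(1.875) = -1.009766 < 0, so the root lies in [1.75, 1.875]
g(1.8125) = 0.2971 > 0, so the root lies in [1.8125, 1.875]
g(1.84375) = -0.3411 < 0, so the root lies in [1.8125, 1.84375]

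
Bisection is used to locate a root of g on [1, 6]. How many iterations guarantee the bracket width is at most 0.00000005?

27

Width after n steps is 5/2^n. Need 2^n ≥ 5/0.00000005 = 100000000.
2^26 = 67108864 < 100000000 ≤ 2^27 = 134217728, so n = 27.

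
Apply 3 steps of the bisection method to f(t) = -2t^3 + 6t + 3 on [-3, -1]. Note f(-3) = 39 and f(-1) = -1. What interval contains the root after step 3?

m = -2, f(m) = 7 (+); new bracket [-2, -1]
m = -1.5, f(m) = 0.75 (+); new bracket [-1.5, -1]
m = -1.25, f(m) = -0.59375 (−); new bracket [-1.5, -1.25]

[-1.5, -1.25]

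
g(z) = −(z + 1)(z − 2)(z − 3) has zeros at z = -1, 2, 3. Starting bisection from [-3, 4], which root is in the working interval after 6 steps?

-1

g(0.5) = -5.625 < 0, so the root lies in [-3, 0.5]
g(-1.25) = 3.453125 > 0, so the root lies in [-1.25, 0.5]
g(-0.375) = -5.009766 < 0, so the root lies in [-1.25, -0.375]
g(-0.8125) = -2.0105 < 0, so the root lies in [-1.25, -0.8125]
g(-1.03125) = 0.3819 > 0, so the root lies in [-1.03125, -0.8125]
g(-0.921875) = -0.8953 < 0, so the root lies in [-1.03125, -0.921875]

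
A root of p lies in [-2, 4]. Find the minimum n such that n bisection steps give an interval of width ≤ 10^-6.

Width after n steps is 6/2^n. Need 2^n ≥ 6/10^-6 = 6000000.
2^22 = 4194304 < 6000000 ≤ 2^23 = 8388608, so n = 23.

23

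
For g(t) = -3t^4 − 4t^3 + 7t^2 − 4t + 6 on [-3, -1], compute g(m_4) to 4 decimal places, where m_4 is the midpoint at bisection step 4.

-5.3562

t = -2 gives g = 26, positive; keep [-3, -2]
t = -2.5 gives g = 5.0625, positive; keep [-3, -2.5]
t = -2.75 gives g = -18.449219, negative; keep [-2.75, -2.5]
t = -2.625 gives g = -5.3562, negative; keep [-2.625, -2.5]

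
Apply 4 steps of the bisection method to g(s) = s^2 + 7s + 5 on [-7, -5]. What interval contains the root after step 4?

[-6.25, -6.125]

m = -6, g(m) = -1 (−); new bracket [-7, -6]
m = -6.5, g(m) = 1.75 (+); new bracket [-6.5, -6]
m = -6.25, g(m) = 0.3125 (+); new bracket [-6.25, -6]
m = -6.125, g(m) = -0.3594 (−); new bracket [-6.25, -6.125]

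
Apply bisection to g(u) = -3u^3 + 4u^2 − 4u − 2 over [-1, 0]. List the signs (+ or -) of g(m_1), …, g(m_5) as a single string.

g(-0.5) = 1.375 > 0, so the root lies in [-0.5, 0]
g(-0.25) = -0.703125 < 0, so the root lies in [-0.5, -0.25]
g(-0.375) = 0.220703 > 0, so the root lies in [-0.375, -0.25]
g(-0.3125) = -0.2678 < 0, so the root lies in [-0.375, -0.3125]
g(-0.34375) = -0.0305 < 0, so the root lies in [-0.375, -0.34375]

+-+--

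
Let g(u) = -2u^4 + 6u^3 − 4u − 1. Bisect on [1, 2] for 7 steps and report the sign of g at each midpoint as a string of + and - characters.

++-++-+

u = 1.5 gives g = 3.125, positive; keep [1, 1.5]
u = 1.25 gives g = 0.835938, positive; keep [1, 1.25]
u = 1.125 gives g = -0.160645, negative; keep [1.125, 1.25]
u = 1.1875 gives g = 0.3203, positive; keep [1.125, 1.1875]
u = 1.15625 gives g = 0.0752, positive; keep [1.125, 1.15625]
u = 1.140625 gives g = -0.0439, negative; keep [1.140625, 1.15625]
u = 1.1484375 gives g = 0.0153, positive; keep [1.140625, 1.1484375]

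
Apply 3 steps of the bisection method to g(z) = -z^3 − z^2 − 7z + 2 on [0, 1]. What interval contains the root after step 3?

[0.25, 0.375]

z = 0.5 gives g = -1.875, negative; keep [0, 0.5]
z = 0.25 gives g = 0.171875, positive; keep [0.25, 0.5]
z = 0.375 gives g = -0.818359, negative; keep [0.25, 0.375]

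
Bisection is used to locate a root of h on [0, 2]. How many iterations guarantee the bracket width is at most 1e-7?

Width after n steps is 2/2^n. Need 2^n ≥ 2/1e-7 = 20000000.
2^24 = 16777216 < 20000000 ≤ 2^25 = 33554432, so n = 25.

25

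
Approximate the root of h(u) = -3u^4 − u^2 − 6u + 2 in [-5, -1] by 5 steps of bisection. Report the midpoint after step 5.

-1.375

u = -3 gives h = -232, negative; keep [-3, -1]
u = -2 gives h = -38, negative; keep [-2, -1]
u = -1.5 gives h = -6.4375, negative; keep [-1.5, -1]
u = -1.25 gives h = 0.6133, positive; keep [-1.5, -1.25]
u = -1.375 gives h = -2.364, negative; keep [-1.375, -1.25]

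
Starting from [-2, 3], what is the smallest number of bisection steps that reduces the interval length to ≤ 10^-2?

Width after n steps is 5/2^n. Need 2^n ≥ 5/10^-2 = 500.
2^8 = 256 < 500 ≤ 2^9 = 512, so n = 9.

9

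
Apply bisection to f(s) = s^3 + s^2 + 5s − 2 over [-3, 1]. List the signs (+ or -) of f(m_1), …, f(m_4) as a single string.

--+-

f(-1) = -7 < 0, so the root lies in [-1, 1]
f(0) = -2 < 0, so the root lies in [0, 1]
f(0.5) = 0.875 > 0, so the root lies in [0, 0.5]
f(0.25) = -0.6719 < 0, so the root lies in [0.25, 0.5]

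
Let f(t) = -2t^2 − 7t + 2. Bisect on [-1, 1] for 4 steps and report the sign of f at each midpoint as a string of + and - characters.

+-+-

m = 0, f(m) = 2 (+); new bracket [0, 1]
m = 0.5, f(m) = -2 (−); new bracket [0, 0.5]
m = 0.25, f(m) = 0.125 (+); new bracket [0.25, 0.5]
m = 0.375, f(m) = -0.9062 (−); new bracket [0.25, 0.375]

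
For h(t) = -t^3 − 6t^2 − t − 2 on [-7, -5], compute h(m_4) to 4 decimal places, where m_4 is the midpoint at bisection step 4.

-0.4395

m = -6, h(m) = 4 (+); new bracket [-6, -5]
m = -5.5, h(m) = -11.625 (−); new bracket [-6, -5.5]
m = -5.75, h(m) = -4.515625 (−); new bracket [-6, -5.75]
m = -5.875, h(m) = -0.4395 (−); new bracket [-6, -5.875]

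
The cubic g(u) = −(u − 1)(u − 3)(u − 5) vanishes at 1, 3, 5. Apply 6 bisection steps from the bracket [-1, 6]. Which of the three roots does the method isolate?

1

midpoint 2.5: g = -1.875 < 0 → [-1, 2.5]
midpoint 0.75: g = 2.390625 > 0 → [0.75, 2.5]
midpoint 1.625: g = -2.900391 < 0 → [0.75, 1.625]
midpoint 1.1875: g = -1.2957 < 0 → [0.75, 1.1875]
midpoint 0.96875: g = 0.2559 > 0 → [0.96875, 1.1875]
midpoint 1.078125: g = -0.5889 < 0 → [0.96875, 1.078125]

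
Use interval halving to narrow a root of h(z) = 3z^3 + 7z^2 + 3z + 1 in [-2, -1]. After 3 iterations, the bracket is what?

midpoint -1.5: h = 2.125 > 0 → [-2, -1.5]
midpoint -1.75: h = 1.109375 > 0 → [-2, -1.75]
midpoint -1.875: h = 0.208984 > 0 → [-2, -1.875]

[-2, -1.875]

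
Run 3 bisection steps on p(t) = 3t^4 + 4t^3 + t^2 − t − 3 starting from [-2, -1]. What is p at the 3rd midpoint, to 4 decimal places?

0.5906

t = -1.5 gives p = 2.4375, positive; keep [-1.5, -1]
t = -1.25 gives p = -0.675781, negative; keep [-1.5, -1.25]
t = -1.375 gives p = 0.590576, positive; keep [-1.375, -1.25]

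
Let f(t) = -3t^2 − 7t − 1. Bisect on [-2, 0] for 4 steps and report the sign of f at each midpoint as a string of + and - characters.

f(-1) = 3 > 0, so the root lies in [-1, 0]
f(-0.5) = 1.75 > 0, so the root lies in [-0.5, 0]
f(-0.25) = 0.5625 > 0, so the root lies in [-0.25, 0]
f(-0.125) = -0.1719 < 0, so the root lies in [-0.25, -0.125]

+++-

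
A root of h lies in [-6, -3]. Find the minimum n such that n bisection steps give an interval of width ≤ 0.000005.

Width after n steps is 3/2^n. Need 2^n ≥ 3/0.000005 = 600000.
2^19 = 524288 < 600000 ≤ 2^20 = 1048576, so n = 20.

20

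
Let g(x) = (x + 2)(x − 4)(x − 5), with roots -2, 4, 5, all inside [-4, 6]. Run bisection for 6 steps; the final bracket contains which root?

-2

midpoint 1: g = 36 > 0 → [-4, 1]
midpoint -1.5: g = 17.875 > 0 → [-4, -1.5]
midpoint -2.75: g = -39.234375 < 0 → [-2.75, -1.5]
midpoint -2.125: g = -5.4551 < 0 → [-2.125, -1.5]
midpoint -1.8125: g = 7.4246 > 0 → [-2.125, -1.8125]
midpoint -1.96875: g = 1.2998 > 0 → [-2.125, -1.96875]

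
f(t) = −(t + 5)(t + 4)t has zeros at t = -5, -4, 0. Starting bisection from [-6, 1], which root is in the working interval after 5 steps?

0

f(-2.5) = 9.375 > 0, so the root lies in [-2.5, 1]
f(-0.75) = 10.359375 > 0, so the root lies in [-0.75, 1]
f(0.125) = -2.642578 < 0, so the root lies in [-0.75, 0.125]
f(-0.3125) = 5.4016 > 0, so the root lies in [-0.3125, 0.125]
f(-0.09375) = 1.7967 > 0, so the root lies in [-0.09375, 0.125]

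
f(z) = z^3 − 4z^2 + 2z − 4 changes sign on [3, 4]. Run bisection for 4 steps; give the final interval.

[3.75, 3.8125]

m = 3.5, f(m) = -3.125 (−); new bracket [3.5, 4]
m = 3.75, f(m) = -0.015625 (−); new bracket [3.75, 4]
m = 3.875, f(m) = 1.873047 (+); new bracket [3.75, 3.875]
m = 3.8125, f(m) = 0.8997 (+); new bracket [3.75, 3.8125]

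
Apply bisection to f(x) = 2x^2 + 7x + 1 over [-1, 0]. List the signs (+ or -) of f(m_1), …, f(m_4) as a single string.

--+-

x = -0.5 gives f = -2, negative; keep [-0.5, 0]
x = -0.25 gives f = -0.625, negative; keep [-0.25, 0]
x = -0.125 gives f = 0.15625, positive; keep [-0.25, -0.125]
x = -0.1875 gives f = -0.2422, negative; keep [-0.1875, -0.125]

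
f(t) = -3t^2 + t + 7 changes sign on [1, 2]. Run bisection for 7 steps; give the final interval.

[1.703125, 1.7109375]

midpoint 1.5: f = 1.75 > 0 → [1.5, 2]
midpoint 1.75: f = -0.4375 < 0 → [1.5, 1.75]
midpoint 1.625: f = 0.703125 > 0 → [1.625, 1.75]
midpoint 1.6875: f = 0.1445 > 0 → [1.6875, 1.75]
midpoint 1.71875: f = -0.1436 < 0 → [1.6875, 1.71875]
midpoint 1.703125: f = 0.0012 > 0 → [1.703125, 1.71875]
midpoint 1.7109375: f = -0.071 < 0 → [1.703125, 1.7109375]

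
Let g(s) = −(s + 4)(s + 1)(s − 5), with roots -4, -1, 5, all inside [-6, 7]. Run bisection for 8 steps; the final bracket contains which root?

5

midpoint 0.5: g = 30.375 > 0 → [0.5, 7]
midpoint 3.75: g = 46.015625 > 0 → [3.75, 7]
midpoint 5.375: g = -22.412109 < 0 → [3.75, 5.375]
midpoint 4.5625: g = 20.8376 > 0 → [4.5625, 5.375]
midpoint 4.96875: g = 1.6729 > 0 → [4.96875, 5.375]
midpoint 5.171875: g = -9.7294 < 0 → [4.96875, 5.171875]
midpoint 5.0703125: g = -3.8714 < 0 → [4.96875, 5.0703125]
midpoint 5.01953125: g = -1.0604 < 0 → [4.96875, 5.01953125]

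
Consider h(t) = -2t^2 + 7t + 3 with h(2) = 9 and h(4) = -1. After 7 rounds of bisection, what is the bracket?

midpoint 3: h = 6 > 0 → [3, 4]
midpoint 3.5: h = 3 > 0 → [3.5, 4]
midpoint 3.75: h = 1.125 > 0 → [3.75, 4]
midpoint 3.875: h = 0.0938 > 0 → [3.875, 4]
midpoint 3.9375: h = -0.4453 < 0 → [3.875, 3.9375]
midpoint 3.90625: h = -0.1738 < 0 → [3.875, 3.90625]
midpoint 3.890625: h = -0.0396 < 0 → [3.875, 3.890625]

[3.875, 3.890625]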